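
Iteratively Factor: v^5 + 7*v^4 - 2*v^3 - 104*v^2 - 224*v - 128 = (v + 2)*(v^4 + 5*v^3 - 12*v^2 - 80*v - 64) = (v - 4)*(v + 2)*(v^3 + 9*v^2 + 24*v + 16) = (v - 4)*(v + 1)*(v + 2)*(v^2 + 8*v + 16) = (v - 4)*(v + 1)*(v + 2)*(v + 4)*(v + 4)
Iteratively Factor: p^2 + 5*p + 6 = (p + 3)*(p + 2)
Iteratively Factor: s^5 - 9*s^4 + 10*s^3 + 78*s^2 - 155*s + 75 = (s + 3)*(s^4 - 12*s^3 + 46*s^2 - 60*s + 25) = (s - 5)*(s + 3)*(s^3 - 7*s^2 + 11*s - 5) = (s - 5)*(s - 1)*(s + 3)*(s^2 - 6*s + 5) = (s - 5)^2*(s - 1)*(s + 3)*(s - 1)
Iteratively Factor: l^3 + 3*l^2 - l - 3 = (l + 3)*(l^2 - 1) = (l + 1)*(l + 3)*(l - 1)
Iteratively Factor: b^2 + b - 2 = (b - 1)*(b + 2)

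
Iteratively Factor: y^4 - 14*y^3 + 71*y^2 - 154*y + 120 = (y - 4)*(y^3 - 10*y^2 + 31*y - 30) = (y - 5)*(y - 4)*(y^2 - 5*y + 6) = (y - 5)*(y - 4)*(y - 3)*(y - 2)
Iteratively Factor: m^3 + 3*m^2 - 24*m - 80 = (m + 4)*(m^2 - m - 20) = (m - 5)*(m + 4)*(m + 4)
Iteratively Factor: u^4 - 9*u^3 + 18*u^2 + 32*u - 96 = (u - 4)*(u^3 - 5*u^2 - 2*u + 24) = (u - 4)*(u - 3)*(u^2 - 2*u - 8) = (u - 4)^2*(u - 3)*(u + 2)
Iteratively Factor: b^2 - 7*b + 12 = (b - 4)*(b - 3)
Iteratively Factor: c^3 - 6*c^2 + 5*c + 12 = (c + 1)*(c^2 - 7*c + 12) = (c - 3)*(c + 1)*(c - 4)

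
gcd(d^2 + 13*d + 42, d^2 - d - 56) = d + 7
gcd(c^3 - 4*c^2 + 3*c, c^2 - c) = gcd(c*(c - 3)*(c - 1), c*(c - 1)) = c^2 - c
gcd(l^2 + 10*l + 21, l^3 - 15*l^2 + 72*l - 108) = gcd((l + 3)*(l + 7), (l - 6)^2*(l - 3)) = 1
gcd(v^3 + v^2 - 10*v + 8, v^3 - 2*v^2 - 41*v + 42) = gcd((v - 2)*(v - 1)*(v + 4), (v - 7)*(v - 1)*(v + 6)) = v - 1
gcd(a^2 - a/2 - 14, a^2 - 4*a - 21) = 1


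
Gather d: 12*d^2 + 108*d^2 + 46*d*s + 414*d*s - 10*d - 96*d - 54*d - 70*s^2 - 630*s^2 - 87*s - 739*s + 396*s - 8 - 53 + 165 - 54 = 120*d^2 + d*(460*s - 160) - 700*s^2 - 430*s + 50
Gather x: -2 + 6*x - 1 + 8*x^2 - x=8*x^2 + 5*x - 3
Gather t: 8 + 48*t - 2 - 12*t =36*t + 6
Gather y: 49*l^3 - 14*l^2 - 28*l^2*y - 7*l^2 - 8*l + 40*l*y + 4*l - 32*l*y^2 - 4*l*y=49*l^3 - 21*l^2 - 32*l*y^2 - 4*l + y*(-28*l^2 + 36*l)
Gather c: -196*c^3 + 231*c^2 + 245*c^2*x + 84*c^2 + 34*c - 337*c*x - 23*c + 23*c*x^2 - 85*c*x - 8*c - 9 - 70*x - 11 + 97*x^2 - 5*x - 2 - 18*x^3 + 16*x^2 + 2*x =-196*c^3 + c^2*(245*x + 315) + c*(23*x^2 - 422*x + 3) - 18*x^3 + 113*x^2 - 73*x - 22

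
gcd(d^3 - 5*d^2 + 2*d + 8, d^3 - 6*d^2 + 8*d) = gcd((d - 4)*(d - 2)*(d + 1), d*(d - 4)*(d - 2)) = d^2 - 6*d + 8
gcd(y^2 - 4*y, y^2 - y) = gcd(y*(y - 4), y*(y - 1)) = y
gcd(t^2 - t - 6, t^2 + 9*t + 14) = t + 2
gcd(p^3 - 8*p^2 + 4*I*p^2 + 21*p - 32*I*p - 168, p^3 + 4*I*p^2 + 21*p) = p^2 + 4*I*p + 21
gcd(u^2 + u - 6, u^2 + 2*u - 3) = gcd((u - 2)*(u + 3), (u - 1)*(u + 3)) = u + 3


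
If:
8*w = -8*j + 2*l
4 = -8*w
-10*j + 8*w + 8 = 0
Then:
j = 2/5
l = -2/5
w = -1/2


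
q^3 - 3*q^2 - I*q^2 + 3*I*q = q*(q - 3)*(q - I)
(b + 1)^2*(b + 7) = b^3 + 9*b^2 + 15*b + 7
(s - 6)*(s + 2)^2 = s^3 - 2*s^2 - 20*s - 24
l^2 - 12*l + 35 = (l - 7)*(l - 5)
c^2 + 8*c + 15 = (c + 3)*(c + 5)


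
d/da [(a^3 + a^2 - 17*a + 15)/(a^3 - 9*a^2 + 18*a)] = 10*(-a^2 + a - 3)/(a^2*(a^2 - 12*a + 36))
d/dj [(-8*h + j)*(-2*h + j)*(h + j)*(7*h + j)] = 58*h^3 - 114*h^2*j - 6*h*j^2 + 4*j^3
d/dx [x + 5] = 1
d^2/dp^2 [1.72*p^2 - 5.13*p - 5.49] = 3.44000000000000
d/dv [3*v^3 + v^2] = v*(9*v + 2)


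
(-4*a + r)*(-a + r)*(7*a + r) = 28*a^3 - 31*a^2*r + 2*a*r^2 + r^3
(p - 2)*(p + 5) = p^2 + 3*p - 10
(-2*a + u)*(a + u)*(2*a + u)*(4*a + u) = -16*a^4 - 20*a^3*u + 5*a*u^3 + u^4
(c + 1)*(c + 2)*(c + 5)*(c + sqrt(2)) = c^4 + sqrt(2)*c^3 + 8*c^3 + 8*sqrt(2)*c^2 + 17*c^2 + 10*c + 17*sqrt(2)*c + 10*sqrt(2)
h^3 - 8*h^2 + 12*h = h*(h - 6)*(h - 2)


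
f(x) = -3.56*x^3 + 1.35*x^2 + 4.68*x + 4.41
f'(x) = -10.68*x^2 + 2.7*x + 4.68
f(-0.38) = 3.02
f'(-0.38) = 2.11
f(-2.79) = 79.18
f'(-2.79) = -85.99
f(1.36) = 4.32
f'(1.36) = -11.40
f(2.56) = -34.49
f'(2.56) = -58.40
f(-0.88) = 3.76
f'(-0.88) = -5.97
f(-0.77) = 3.23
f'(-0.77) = -3.73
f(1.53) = 1.98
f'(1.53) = -16.19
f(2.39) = -25.29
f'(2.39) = -49.87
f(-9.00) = 2666.88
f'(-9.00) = -884.70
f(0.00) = 4.41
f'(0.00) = 4.68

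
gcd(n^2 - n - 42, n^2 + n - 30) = n + 6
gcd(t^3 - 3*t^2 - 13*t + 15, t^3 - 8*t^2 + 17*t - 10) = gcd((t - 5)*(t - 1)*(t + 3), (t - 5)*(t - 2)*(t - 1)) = t^2 - 6*t + 5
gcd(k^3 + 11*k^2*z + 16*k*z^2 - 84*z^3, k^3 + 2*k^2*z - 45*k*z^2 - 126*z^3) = k + 6*z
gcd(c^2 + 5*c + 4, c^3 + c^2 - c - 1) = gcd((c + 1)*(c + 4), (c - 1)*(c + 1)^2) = c + 1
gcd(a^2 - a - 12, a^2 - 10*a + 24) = a - 4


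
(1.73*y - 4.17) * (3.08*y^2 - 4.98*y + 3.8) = 5.3284*y^3 - 21.459*y^2 + 27.3406*y - 15.846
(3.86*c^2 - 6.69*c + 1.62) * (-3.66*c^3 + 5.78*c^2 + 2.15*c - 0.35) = -14.1276*c^5 + 46.7962*c^4 - 36.2984*c^3 - 6.3709*c^2 + 5.8245*c - 0.567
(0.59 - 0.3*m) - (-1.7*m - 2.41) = 1.4*m + 3.0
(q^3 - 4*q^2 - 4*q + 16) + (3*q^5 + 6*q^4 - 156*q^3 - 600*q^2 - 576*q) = 3*q^5 + 6*q^4 - 155*q^3 - 604*q^2 - 580*q + 16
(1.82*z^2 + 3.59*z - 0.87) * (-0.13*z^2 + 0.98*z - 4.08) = -0.2366*z^4 + 1.3169*z^3 - 3.7943*z^2 - 15.4998*z + 3.5496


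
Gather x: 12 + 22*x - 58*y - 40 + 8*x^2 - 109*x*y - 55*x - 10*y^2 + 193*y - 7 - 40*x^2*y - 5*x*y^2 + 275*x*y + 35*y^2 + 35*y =x^2*(8 - 40*y) + x*(-5*y^2 + 166*y - 33) + 25*y^2 + 170*y - 35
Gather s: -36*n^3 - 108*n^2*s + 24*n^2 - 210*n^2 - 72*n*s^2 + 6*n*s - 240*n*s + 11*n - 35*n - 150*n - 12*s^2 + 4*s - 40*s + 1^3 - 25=-36*n^3 - 186*n^2 - 174*n + s^2*(-72*n - 12) + s*(-108*n^2 - 234*n - 36) - 24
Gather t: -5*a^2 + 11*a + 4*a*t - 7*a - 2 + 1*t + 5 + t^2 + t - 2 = -5*a^2 + 4*a + t^2 + t*(4*a + 2) + 1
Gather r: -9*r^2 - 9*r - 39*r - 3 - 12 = -9*r^2 - 48*r - 15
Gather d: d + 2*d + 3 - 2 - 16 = 3*d - 15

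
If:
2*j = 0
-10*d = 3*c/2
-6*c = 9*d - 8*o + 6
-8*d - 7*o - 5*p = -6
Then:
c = 40/153 - 800*p/459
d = 40*p/153 - 2/51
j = 0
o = 46/51 - 155*p/153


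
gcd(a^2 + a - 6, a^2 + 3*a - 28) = 1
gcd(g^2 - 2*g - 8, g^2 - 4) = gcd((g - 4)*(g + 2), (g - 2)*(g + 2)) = g + 2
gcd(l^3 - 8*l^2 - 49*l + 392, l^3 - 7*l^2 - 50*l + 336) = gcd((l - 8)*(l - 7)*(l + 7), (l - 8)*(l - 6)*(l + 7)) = l^2 - l - 56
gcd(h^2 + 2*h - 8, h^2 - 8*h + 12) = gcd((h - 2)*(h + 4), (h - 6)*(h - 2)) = h - 2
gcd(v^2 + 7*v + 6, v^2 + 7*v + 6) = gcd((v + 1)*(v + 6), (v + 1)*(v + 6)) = v^2 + 7*v + 6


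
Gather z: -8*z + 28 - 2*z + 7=35 - 10*z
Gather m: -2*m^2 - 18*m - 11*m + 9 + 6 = -2*m^2 - 29*m + 15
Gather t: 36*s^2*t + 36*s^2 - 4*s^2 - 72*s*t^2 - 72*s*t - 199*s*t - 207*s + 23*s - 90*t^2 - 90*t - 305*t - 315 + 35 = 32*s^2 - 184*s + t^2*(-72*s - 90) + t*(36*s^2 - 271*s - 395) - 280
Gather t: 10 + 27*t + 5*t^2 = 5*t^2 + 27*t + 10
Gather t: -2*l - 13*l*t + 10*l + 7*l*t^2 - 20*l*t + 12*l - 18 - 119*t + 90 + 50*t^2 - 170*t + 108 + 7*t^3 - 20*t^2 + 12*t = 20*l + 7*t^3 + t^2*(7*l + 30) + t*(-33*l - 277) + 180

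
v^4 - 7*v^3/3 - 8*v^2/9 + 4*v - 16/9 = (v - 2)*(v - 1)*(v - 2/3)*(v + 4/3)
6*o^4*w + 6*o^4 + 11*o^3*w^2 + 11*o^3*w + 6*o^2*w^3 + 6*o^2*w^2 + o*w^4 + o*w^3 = (o + w)*(2*o + w)*(3*o + w)*(o*w + o)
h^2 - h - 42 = (h - 7)*(h + 6)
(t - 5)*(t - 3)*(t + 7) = t^3 - t^2 - 41*t + 105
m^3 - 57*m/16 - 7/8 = (m - 2)*(m + 1/4)*(m + 7/4)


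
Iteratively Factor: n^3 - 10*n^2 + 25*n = (n)*(n^2 - 10*n + 25) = n*(n - 5)*(n - 5)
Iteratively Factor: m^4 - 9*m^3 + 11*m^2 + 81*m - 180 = (m - 4)*(m^3 - 5*m^2 - 9*m + 45) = (m - 4)*(m + 3)*(m^2 - 8*m + 15) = (m - 5)*(m - 4)*(m + 3)*(m - 3)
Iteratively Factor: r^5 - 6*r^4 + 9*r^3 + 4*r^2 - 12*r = (r - 2)*(r^4 - 4*r^3 + r^2 + 6*r) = (r - 2)^2*(r^3 - 2*r^2 - 3*r) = (r - 2)^2*(r + 1)*(r^2 - 3*r) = r*(r - 2)^2*(r + 1)*(r - 3)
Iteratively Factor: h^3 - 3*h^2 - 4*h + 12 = (h + 2)*(h^2 - 5*h + 6) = (h - 2)*(h + 2)*(h - 3)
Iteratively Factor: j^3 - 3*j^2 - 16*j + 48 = (j - 4)*(j^2 + j - 12) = (j - 4)*(j - 3)*(j + 4)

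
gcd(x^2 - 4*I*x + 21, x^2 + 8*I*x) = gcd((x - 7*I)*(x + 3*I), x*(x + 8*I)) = 1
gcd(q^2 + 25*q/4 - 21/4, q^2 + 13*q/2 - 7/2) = q + 7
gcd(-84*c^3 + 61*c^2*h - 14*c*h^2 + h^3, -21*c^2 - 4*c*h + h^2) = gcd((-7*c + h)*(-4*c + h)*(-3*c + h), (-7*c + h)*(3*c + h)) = 7*c - h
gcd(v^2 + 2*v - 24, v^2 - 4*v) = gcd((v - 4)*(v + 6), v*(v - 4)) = v - 4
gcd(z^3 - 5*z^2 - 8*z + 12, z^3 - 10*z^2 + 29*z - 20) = z - 1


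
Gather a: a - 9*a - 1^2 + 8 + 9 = 16 - 8*a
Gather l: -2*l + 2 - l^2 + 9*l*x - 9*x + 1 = -l^2 + l*(9*x - 2) - 9*x + 3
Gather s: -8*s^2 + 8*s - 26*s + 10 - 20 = -8*s^2 - 18*s - 10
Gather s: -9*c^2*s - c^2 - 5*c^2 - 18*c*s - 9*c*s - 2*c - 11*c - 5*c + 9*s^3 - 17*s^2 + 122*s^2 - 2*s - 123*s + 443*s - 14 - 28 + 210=-6*c^2 - 18*c + 9*s^3 + 105*s^2 + s*(-9*c^2 - 27*c + 318) + 168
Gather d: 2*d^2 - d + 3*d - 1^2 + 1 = 2*d^2 + 2*d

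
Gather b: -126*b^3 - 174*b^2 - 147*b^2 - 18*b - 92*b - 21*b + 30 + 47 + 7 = -126*b^3 - 321*b^2 - 131*b + 84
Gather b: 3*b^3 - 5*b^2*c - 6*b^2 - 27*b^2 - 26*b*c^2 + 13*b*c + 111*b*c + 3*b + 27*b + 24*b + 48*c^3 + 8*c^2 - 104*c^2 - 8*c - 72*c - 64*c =3*b^3 + b^2*(-5*c - 33) + b*(-26*c^2 + 124*c + 54) + 48*c^3 - 96*c^2 - 144*c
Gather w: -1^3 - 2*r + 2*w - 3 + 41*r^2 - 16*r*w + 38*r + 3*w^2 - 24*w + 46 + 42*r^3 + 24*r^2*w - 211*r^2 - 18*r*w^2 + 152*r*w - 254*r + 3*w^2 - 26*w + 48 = 42*r^3 - 170*r^2 - 218*r + w^2*(6 - 18*r) + w*(24*r^2 + 136*r - 48) + 90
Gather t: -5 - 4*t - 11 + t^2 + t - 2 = t^2 - 3*t - 18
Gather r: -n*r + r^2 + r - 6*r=r^2 + r*(-n - 5)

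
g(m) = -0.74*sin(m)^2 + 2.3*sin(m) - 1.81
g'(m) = -1.48*sin(m)*cos(m) + 2.3*cos(m)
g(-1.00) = -4.27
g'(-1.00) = 1.92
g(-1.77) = -4.78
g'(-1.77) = -0.74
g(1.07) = -0.36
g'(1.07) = 0.48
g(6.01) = -2.48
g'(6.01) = 2.60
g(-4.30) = -0.32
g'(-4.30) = -0.38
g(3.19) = -1.92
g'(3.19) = -2.37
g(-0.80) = -3.84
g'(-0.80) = 2.34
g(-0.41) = -2.84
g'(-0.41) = 2.65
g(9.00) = -0.99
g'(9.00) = -1.54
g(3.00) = -1.50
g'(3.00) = -2.07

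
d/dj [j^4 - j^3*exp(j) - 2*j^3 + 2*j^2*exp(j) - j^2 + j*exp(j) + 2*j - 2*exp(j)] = -j^3*exp(j) + 4*j^3 - j^2*exp(j) - 6*j^2 + 5*j*exp(j) - 2*j - exp(j) + 2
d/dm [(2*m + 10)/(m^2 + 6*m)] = 2*(m*(m + 6) - 2*(m + 3)*(m + 5))/(m^2*(m + 6)^2)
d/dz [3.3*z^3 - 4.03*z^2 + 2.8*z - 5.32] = 9.9*z^2 - 8.06*z + 2.8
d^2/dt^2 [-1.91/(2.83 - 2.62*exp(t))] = (13.111004*exp(t) + 14.161886)*exp(t)/(2.62*exp(t) - 2.83)^3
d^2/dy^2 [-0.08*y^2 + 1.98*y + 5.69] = -0.160000000000000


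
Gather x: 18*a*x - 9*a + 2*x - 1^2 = -9*a + x*(18*a + 2) - 1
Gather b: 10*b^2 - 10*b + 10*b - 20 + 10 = 10*b^2 - 10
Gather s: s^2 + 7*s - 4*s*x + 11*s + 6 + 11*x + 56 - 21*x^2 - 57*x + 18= s^2 + s*(18 - 4*x) - 21*x^2 - 46*x + 80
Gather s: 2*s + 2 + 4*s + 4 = 6*s + 6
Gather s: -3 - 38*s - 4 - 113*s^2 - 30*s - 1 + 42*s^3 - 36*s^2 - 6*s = 42*s^3 - 149*s^2 - 74*s - 8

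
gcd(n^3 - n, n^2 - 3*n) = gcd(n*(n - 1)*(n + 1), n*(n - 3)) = n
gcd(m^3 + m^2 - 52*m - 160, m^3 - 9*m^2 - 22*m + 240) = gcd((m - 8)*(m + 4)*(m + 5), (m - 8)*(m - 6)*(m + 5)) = m^2 - 3*m - 40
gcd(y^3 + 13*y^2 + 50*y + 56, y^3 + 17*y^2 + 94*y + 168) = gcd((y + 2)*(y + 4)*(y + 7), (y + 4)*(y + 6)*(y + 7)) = y^2 + 11*y + 28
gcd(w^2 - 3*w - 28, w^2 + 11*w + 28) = w + 4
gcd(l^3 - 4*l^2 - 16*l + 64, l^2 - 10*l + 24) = l - 4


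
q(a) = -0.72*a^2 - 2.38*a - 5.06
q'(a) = -1.44*a - 2.38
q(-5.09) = -11.60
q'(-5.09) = 4.95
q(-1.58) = -3.10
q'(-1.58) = -0.10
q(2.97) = -18.48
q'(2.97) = -6.66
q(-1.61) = -3.09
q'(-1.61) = -0.06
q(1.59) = -10.66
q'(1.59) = -4.67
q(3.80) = -24.50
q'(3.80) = -7.85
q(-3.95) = -6.89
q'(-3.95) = 3.31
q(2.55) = -15.81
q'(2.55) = -6.05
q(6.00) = -45.26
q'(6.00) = -11.02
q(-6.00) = -16.70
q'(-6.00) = 6.26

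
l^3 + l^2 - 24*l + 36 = (l - 3)*(l - 2)*(l + 6)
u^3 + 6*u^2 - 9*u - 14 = (u - 2)*(u + 1)*(u + 7)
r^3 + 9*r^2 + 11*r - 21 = (r - 1)*(r + 3)*(r + 7)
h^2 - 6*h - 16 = (h - 8)*(h + 2)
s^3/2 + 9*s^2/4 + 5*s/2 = s*(s/2 + 1)*(s + 5/2)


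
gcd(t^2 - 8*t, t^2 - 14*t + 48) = t - 8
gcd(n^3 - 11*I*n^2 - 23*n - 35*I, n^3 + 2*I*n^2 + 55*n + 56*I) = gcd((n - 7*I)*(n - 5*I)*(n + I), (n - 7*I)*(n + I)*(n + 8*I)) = n^2 - 6*I*n + 7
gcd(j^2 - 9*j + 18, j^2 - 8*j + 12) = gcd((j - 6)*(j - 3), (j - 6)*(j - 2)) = j - 6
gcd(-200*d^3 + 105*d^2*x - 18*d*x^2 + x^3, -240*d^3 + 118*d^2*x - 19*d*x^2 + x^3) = 40*d^2 - 13*d*x + x^2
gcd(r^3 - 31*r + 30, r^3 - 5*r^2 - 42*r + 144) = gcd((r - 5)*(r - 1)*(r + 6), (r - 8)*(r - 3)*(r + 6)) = r + 6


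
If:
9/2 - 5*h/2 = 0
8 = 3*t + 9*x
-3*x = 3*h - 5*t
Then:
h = 9/5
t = 121/90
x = 119/270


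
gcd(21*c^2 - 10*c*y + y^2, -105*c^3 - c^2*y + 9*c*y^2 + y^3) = -3*c + y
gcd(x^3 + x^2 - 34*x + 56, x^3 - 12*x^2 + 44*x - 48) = x^2 - 6*x + 8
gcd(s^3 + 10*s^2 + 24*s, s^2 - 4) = 1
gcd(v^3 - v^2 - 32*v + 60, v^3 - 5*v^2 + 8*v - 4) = v - 2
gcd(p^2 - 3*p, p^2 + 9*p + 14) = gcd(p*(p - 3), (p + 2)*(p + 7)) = 1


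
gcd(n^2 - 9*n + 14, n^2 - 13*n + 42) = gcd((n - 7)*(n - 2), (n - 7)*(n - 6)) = n - 7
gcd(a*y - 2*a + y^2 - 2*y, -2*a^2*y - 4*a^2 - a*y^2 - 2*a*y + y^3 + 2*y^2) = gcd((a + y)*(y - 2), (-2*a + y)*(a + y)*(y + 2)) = a + y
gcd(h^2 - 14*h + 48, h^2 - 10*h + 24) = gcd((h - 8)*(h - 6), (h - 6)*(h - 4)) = h - 6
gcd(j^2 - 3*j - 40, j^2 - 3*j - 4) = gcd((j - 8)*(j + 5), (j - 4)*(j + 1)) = 1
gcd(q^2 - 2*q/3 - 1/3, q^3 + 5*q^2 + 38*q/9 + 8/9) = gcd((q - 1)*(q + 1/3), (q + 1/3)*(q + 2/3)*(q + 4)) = q + 1/3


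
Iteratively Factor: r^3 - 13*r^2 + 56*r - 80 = (r - 4)*(r^2 - 9*r + 20) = (r - 5)*(r - 4)*(r - 4)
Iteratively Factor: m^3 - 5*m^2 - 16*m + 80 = (m + 4)*(m^2 - 9*m + 20) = (m - 5)*(m + 4)*(m - 4)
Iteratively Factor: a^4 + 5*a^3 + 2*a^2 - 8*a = (a + 4)*(a^3 + a^2 - 2*a) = (a + 2)*(a + 4)*(a^2 - a) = (a - 1)*(a + 2)*(a + 4)*(a)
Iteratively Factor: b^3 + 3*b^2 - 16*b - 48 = (b - 4)*(b^2 + 7*b + 12) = (b - 4)*(b + 3)*(b + 4)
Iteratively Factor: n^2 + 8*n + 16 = (n + 4)*(n + 4)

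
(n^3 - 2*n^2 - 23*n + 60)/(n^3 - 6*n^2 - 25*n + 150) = (n^2 - 7*n + 12)/(n^2 - 11*n + 30)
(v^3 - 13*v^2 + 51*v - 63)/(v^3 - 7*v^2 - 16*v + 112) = (v^2 - 6*v + 9)/(v^2 - 16)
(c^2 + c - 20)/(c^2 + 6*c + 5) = (c - 4)/(c + 1)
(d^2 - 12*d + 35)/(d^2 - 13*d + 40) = (d - 7)/(d - 8)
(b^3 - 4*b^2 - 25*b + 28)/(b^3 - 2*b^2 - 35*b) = (b^2 + 3*b - 4)/(b*(b + 5))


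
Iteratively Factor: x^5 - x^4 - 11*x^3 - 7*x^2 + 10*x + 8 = (x - 4)*(x^4 + 3*x^3 + x^2 - 3*x - 2) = (x - 4)*(x + 1)*(x^3 + 2*x^2 - x - 2) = (x - 4)*(x + 1)^2*(x^2 + x - 2) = (x - 4)*(x - 1)*(x + 1)^2*(x + 2)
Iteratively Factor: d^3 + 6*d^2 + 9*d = (d)*(d^2 + 6*d + 9) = d*(d + 3)*(d + 3)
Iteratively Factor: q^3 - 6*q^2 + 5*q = (q - 5)*(q^2 - q) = q*(q - 5)*(q - 1)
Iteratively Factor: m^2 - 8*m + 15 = (m - 5)*(m - 3)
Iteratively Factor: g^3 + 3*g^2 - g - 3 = (g - 1)*(g^2 + 4*g + 3) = (g - 1)*(g + 1)*(g + 3)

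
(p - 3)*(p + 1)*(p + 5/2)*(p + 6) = p^4 + 13*p^3/2 - 5*p^2 - 111*p/2 - 45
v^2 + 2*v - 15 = (v - 3)*(v + 5)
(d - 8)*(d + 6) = d^2 - 2*d - 48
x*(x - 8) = x^2 - 8*x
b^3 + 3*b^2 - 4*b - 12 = (b - 2)*(b + 2)*(b + 3)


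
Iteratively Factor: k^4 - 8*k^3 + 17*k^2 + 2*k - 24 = (k - 3)*(k^3 - 5*k^2 + 2*k + 8) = (k - 3)*(k - 2)*(k^2 - 3*k - 4) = (k - 3)*(k - 2)*(k + 1)*(k - 4)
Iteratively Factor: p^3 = (p)*(p^2) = p^2*(p)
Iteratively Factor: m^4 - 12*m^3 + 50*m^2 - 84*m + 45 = (m - 3)*(m^3 - 9*m^2 + 23*m - 15) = (m - 3)*(m - 1)*(m^2 - 8*m + 15) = (m - 3)^2*(m - 1)*(m - 5)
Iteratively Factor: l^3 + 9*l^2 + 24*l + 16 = (l + 1)*(l^2 + 8*l + 16) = (l + 1)*(l + 4)*(l + 4)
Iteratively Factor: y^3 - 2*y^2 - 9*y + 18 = (y - 2)*(y^2 - 9) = (y - 3)*(y - 2)*(y + 3)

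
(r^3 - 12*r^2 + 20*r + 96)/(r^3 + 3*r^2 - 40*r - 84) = (r - 8)/(r + 7)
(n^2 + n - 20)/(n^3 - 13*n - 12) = (n + 5)/(n^2 + 4*n + 3)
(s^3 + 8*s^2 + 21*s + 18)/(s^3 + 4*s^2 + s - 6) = (s + 3)/(s - 1)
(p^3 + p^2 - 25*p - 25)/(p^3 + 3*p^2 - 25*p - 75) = (p + 1)/(p + 3)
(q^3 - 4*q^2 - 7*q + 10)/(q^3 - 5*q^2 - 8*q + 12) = (q - 5)/(q - 6)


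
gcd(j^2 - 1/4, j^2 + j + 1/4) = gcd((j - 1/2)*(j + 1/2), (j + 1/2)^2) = j + 1/2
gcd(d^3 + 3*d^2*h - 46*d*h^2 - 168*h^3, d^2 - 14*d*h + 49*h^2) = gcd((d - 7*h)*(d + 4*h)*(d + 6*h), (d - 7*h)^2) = d - 7*h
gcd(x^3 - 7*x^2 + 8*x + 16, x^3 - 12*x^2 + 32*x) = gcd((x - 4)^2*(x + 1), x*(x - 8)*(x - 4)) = x - 4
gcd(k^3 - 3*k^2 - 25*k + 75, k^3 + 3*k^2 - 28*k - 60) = k - 5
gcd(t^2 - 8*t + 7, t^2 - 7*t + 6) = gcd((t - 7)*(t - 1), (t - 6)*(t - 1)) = t - 1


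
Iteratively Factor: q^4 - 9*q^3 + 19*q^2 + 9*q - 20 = (q + 1)*(q^3 - 10*q^2 + 29*q - 20) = (q - 1)*(q + 1)*(q^2 - 9*q + 20) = (q - 4)*(q - 1)*(q + 1)*(q - 5)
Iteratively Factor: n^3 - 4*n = (n)*(n^2 - 4) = n*(n - 2)*(n + 2)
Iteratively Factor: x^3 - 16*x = (x)*(x^2 - 16) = x*(x - 4)*(x + 4)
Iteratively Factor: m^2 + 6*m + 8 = (m + 4)*(m + 2)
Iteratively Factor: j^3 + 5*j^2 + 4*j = (j + 4)*(j^2 + j) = (j + 1)*(j + 4)*(j)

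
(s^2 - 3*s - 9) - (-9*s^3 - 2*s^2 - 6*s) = 9*s^3 + 3*s^2 + 3*s - 9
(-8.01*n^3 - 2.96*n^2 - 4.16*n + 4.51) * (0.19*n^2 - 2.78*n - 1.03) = -1.5219*n^5 + 21.7054*n^4 + 15.6887*n^3 + 15.4705*n^2 - 8.253*n - 4.6453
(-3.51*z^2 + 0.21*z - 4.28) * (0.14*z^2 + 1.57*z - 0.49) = -0.4914*z^4 - 5.4813*z^3 + 1.4504*z^2 - 6.8225*z + 2.0972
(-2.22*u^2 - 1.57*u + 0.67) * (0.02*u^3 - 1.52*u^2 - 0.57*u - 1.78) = -0.0444*u^5 + 3.343*u^4 + 3.6652*u^3 + 3.8281*u^2 + 2.4127*u - 1.1926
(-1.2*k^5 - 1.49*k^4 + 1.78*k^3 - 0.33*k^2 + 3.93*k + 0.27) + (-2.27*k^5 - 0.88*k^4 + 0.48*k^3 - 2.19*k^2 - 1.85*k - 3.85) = -3.47*k^5 - 2.37*k^4 + 2.26*k^3 - 2.52*k^2 + 2.08*k - 3.58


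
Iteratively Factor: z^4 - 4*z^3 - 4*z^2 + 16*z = (z - 2)*(z^3 - 2*z^2 - 8*z) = (z - 2)*(z + 2)*(z^2 - 4*z) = z*(z - 2)*(z + 2)*(z - 4)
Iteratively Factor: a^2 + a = (a + 1)*(a)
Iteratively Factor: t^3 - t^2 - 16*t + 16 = (t - 4)*(t^2 + 3*t - 4) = (t - 4)*(t + 4)*(t - 1)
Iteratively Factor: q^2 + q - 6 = (q - 2)*(q + 3)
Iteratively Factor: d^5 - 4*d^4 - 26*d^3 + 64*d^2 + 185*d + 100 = (d + 1)*(d^4 - 5*d^3 - 21*d^2 + 85*d + 100) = (d + 1)^2*(d^3 - 6*d^2 - 15*d + 100) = (d - 5)*(d + 1)^2*(d^2 - d - 20) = (d - 5)^2*(d + 1)^2*(d + 4)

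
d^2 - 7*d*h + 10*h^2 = (d - 5*h)*(d - 2*h)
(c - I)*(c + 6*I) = c^2 + 5*I*c + 6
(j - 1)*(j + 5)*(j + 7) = j^3 + 11*j^2 + 23*j - 35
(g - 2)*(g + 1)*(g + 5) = g^3 + 4*g^2 - 7*g - 10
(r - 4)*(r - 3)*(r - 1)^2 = r^4 - 9*r^3 + 27*r^2 - 31*r + 12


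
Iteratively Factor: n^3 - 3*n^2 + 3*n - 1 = (n - 1)*(n^2 - 2*n + 1) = (n - 1)^2*(n - 1)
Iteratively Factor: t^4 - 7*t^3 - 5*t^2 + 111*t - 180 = (t - 3)*(t^3 - 4*t^2 - 17*t + 60) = (t - 3)^2*(t^2 - t - 20) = (t - 5)*(t - 3)^2*(t + 4)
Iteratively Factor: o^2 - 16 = (o - 4)*(o + 4)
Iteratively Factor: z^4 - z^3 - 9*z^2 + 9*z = (z - 1)*(z^3 - 9*z) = z*(z - 1)*(z^2 - 9) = z*(z - 1)*(z + 3)*(z - 3)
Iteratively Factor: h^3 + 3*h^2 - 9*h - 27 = (h + 3)*(h^2 - 9) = (h - 3)*(h + 3)*(h + 3)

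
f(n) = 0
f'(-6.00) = 0.00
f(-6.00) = 0.00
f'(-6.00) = 0.00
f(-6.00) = 0.00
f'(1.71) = 0.00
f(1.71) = 0.00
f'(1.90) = 0.00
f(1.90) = 0.00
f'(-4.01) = 0.00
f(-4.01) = 0.00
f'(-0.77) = 0.00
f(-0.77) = 0.00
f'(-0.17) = 0.00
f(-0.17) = 0.00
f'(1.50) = 0.00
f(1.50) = 0.00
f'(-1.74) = 0.00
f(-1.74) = 0.00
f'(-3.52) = 0.00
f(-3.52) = 0.00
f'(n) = 0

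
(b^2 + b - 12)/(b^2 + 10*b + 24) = (b - 3)/(b + 6)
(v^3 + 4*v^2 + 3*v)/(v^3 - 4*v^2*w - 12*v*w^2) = (v^2 + 4*v + 3)/(v^2 - 4*v*w - 12*w^2)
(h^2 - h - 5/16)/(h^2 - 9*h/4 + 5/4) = (h + 1/4)/(h - 1)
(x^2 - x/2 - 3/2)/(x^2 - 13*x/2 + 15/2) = (x + 1)/(x - 5)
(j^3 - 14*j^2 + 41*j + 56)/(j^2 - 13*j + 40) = (j^2 - 6*j - 7)/(j - 5)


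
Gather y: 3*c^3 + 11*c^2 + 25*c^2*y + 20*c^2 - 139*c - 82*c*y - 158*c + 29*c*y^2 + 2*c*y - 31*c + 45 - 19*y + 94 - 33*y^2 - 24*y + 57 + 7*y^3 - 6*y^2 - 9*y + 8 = 3*c^3 + 31*c^2 - 328*c + 7*y^3 + y^2*(29*c - 39) + y*(25*c^2 - 80*c - 52) + 204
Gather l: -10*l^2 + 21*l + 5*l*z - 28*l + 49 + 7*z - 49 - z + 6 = -10*l^2 + l*(5*z - 7) + 6*z + 6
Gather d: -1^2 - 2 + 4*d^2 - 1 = 4*d^2 - 4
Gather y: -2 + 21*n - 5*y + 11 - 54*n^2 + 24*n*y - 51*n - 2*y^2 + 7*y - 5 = -54*n^2 - 30*n - 2*y^2 + y*(24*n + 2) + 4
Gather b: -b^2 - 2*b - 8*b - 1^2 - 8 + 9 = -b^2 - 10*b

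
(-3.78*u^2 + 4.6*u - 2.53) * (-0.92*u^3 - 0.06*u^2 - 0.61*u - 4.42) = 3.4776*u^5 - 4.0052*u^4 + 4.3574*u^3 + 14.0534*u^2 - 18.7887*u + 11.1826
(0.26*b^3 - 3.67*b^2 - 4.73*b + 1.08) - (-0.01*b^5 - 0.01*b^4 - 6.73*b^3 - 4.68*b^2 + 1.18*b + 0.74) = 0.01*b^5 + 0.01*b^4 + 6.99*b^3 + 1.01*b^2 - 5.91*b + 0.34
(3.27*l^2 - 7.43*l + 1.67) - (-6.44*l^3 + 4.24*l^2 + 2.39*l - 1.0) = 6.44*l^3 - 0.97*l^2 - 9.82*l + 2.67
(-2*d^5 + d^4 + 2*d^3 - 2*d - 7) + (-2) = -2*d^5 + d^4 + 2*d^3 - 2*d - 9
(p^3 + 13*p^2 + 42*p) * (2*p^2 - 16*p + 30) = 2*p^5 + 10*p^4 - 94*p^3 - 282*p^2 + 1260*p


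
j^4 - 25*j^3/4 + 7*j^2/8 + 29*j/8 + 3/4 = (j - 6)*(j - 1)*(j + 1/4)*(j + 1/2)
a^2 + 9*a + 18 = (a + 3)*(a + 6)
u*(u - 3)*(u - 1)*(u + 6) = u^4 + 2*u^3 - 21*u^2 + 18*u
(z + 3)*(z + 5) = z^2 + 8*z + 15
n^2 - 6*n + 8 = (n - 4)*(n - 2)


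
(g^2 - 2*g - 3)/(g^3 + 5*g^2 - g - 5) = (g - 3)/(g^2 + 4*g - 5)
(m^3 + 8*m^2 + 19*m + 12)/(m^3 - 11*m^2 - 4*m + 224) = (m^2 + 4*m + 3)/(m^2 - 15*m + 56)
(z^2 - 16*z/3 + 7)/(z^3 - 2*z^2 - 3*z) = (z - 7/3)/(z*(z + 1))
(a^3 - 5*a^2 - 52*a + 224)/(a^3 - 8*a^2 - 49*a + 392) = (a - 4)/(a - 7)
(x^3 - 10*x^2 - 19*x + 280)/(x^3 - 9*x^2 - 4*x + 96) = (x^2 - 2*x - 35)/(x^2 - x - 12)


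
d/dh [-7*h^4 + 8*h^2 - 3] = -28*h^3 + 16*h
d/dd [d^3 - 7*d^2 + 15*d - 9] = 3*d^2 - 14*d + 15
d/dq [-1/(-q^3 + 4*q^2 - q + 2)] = (-3*q^2 + 8*q - 1)/(q^3 - 4*q^2 + q - 2)^2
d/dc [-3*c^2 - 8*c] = -6*c - 8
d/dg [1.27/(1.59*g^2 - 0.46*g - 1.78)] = (0.5842 - 4.0386*g)/(-1.59*g^2 + 0.46*g + 1.78)^2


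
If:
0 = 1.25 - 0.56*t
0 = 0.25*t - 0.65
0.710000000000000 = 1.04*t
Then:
No Solution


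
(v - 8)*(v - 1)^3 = v^4 - 11*v^3 + 27*v^2 - 25*v + 8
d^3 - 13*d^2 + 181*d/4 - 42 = (d - 8)*(d - 7/2)*(d - 3/2)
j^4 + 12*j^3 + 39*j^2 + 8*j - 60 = (j - 1)*(j + 2)*(j + 5)*(j + 6)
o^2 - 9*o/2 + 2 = (o - 4)*(o - 1/2)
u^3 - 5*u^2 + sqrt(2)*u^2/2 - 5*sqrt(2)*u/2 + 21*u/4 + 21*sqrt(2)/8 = (u - 7/2)*(u - 3/2)*(u + sqrt(2)/2)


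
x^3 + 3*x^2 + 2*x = x*(x + 1)*(x + 2)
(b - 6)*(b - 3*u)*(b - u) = b^3 - 4*b^2*u - 6*b^2 + 3*b*u^2 + 24*b*u - 18*u^2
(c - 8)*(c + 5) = c^2 - 3*c - 40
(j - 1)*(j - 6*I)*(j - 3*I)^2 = j^4 - j^3 - 12*I*j^3 - 45*j^2 + 12*I*j^2 + 45*j + 54*I*j - 54*I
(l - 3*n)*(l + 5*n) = l^2 + 2*l*n - 15*n^2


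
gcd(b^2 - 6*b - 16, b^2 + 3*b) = 1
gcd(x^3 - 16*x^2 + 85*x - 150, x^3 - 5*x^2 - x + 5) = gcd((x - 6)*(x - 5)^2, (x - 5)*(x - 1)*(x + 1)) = x - 5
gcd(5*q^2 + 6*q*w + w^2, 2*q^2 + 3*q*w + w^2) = q + w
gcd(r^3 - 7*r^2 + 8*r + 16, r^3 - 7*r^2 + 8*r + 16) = r^3 - 7*r^2 + 8*r + 16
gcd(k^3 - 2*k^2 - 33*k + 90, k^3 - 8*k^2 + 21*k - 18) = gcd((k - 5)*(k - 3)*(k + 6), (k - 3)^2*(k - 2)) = k - 3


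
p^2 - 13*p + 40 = (p - 8)*(p - 5)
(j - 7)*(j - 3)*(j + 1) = j^3 - 9*j^2 + 11*j + 21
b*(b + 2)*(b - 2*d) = b^3 - 2*b^2*d + 2*b^2 - 4*b*d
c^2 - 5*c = c*(c - 5)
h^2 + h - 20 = (h - 4)*(h + 5)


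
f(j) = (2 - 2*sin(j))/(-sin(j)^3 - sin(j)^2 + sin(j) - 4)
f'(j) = (2 - 2*sin(j))*(3*sin(j)^2*cos(j) + 2*sin(j)*cos(j) - cos(j))/(-sin(j)^3 - sin(j)^2 + sin(j) - 4)^2 - 2*cos(j)/(-sin(j)^3 - sin(j)^2 + sin(j) - 4)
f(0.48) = -0.28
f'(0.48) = 0.50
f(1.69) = -0.00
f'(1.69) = -0.05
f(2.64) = -0.27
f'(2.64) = -0.49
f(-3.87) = -0.16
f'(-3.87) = -0.42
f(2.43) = -0.17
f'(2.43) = -0.42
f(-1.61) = -0.80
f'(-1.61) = -0.02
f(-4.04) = -0.10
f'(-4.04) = -0.32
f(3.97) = -0.71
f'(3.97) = -0.19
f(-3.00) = -0.55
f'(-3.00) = -0.32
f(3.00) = -0.44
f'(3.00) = -0.44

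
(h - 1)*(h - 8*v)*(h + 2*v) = h^3 - 6*h^2*v - h^2 - 16*h*v^2 + 6*h*v + 16*v^2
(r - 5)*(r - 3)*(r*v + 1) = r^3*v - 8*r^2*v + r^2 + 15*r*v - 8*r + 15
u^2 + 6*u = u*(u + 6)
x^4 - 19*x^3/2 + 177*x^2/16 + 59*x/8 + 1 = (x - 8)*(x - 2)*(x + 1/4)^2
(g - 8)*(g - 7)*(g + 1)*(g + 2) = g^4 - 12*g^3 + 13*g^2 + 138*g + 112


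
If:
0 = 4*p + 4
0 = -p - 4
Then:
No Solution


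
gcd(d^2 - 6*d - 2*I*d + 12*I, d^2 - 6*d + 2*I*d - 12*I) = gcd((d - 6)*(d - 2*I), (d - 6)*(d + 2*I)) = d - 6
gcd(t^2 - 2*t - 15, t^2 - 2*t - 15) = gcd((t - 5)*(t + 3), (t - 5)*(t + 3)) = t^2 - 2*t - 15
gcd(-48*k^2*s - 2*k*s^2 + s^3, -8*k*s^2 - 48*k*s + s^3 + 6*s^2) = -8*k*s + s^2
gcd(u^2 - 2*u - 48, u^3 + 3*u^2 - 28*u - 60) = u + 6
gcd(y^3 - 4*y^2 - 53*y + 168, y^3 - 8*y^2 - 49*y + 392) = y^2 - y - 56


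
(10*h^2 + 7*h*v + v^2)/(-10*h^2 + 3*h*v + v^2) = (2*h + v)/(-2*h + v)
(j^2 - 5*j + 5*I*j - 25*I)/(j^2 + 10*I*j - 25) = (j - 5)/(j + 5*I)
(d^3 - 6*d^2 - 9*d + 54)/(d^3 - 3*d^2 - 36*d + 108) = (d + 3)/(d + 6)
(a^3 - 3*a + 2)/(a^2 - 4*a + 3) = (a^2 + a - 2)/(a - 3)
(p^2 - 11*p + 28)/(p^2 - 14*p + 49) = (p - 4)/(p - 7)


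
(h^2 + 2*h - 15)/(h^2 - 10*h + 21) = (h + 5)/(h - 7)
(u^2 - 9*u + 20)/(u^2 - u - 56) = (-u^2 + 9*u - 20)/(-u^2 + u + 56)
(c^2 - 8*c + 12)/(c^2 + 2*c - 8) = (c - 6)/(c + 4)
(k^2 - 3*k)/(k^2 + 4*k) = (k - 3)/(k + 4)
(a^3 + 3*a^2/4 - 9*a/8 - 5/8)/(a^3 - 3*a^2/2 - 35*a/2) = (-8*a^3 - 6*a^2 + 9*a + 5)/(4*a*(-2*a^2 + 3*a + 35))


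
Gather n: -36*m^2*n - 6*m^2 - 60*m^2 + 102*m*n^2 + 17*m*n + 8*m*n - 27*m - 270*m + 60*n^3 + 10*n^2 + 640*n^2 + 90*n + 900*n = -66*m^2 - 297*m + 60*n^3 + n^2*(102*m + 650) + n*(-36*m^2 + 25*m + 990)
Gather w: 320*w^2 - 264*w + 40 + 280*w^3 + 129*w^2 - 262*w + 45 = 280*w^3 + 449*w^2 - 526*w + 85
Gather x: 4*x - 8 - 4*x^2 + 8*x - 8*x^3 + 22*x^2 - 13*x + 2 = -8*x^3 + 18*x^2 - x - 6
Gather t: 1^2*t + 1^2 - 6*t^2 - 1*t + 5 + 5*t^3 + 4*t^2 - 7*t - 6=5*t^3 - 2*t^2 - 7*t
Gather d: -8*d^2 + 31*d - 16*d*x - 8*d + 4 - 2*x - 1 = -8*d^2 + d*(23 - 16*x) - 2*x + 3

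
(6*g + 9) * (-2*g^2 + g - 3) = -12*g^3 - 12*g^2 - 9*g - 27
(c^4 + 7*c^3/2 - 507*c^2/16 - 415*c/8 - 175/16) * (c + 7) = c^5 + 21*c^4/2 - 115*c^3/16 - 4379*c^2/16 - 5985*c/16 - 1225/16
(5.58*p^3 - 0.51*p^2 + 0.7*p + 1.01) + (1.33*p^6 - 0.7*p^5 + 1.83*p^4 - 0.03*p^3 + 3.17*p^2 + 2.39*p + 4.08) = 1.33*p^6 - 0.7*p^5 + 1.83*p^4 + 5.55*p^3 + 2.66*p^2 + 3.09*p + 5.09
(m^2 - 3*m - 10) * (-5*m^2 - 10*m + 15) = -5*m^4 + 5*m^3 + 95*m^2 + 55*m - 150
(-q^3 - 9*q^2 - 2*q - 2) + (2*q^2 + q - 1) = -q^3 - 7*q^2 - q - 3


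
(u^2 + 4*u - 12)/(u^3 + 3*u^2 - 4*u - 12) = (u + 6)/(u^2 + 5*u + 6)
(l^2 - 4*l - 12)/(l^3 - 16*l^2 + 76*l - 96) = (l + 2)/(l^2 - 10*l + 16)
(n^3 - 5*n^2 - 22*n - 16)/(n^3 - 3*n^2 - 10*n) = (n^2 - 7*n - 8)/(n*(n - 5))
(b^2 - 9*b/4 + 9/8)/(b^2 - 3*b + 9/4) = (4*b - 3)/(2*(2*b - 3))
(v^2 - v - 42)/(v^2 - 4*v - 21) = (v + 6)/(v + 3)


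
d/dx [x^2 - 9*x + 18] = 2*x - 9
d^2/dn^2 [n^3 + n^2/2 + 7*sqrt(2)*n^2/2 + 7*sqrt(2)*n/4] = 6*n + 1 + 7*sqrt(2)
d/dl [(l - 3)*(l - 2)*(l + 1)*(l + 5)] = 4*l^3 + 3*l^2 - 38*l + 11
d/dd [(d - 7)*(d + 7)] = 2*d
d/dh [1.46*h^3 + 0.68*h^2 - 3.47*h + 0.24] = 4.38*h^2 + 1.36*h - 3.47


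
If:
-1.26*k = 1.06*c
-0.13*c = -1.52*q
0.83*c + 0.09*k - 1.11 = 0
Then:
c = 1.47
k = -1.24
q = 0.13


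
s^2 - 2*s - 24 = (s - 6)*(s + 4)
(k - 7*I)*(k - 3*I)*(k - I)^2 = k^4 - 12*I*k^3 - 42*k^2 + 52*I*k + 21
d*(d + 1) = d^2 + d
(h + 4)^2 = h^2 + 8*h + 16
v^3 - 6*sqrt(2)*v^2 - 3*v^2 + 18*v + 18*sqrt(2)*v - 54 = (v - 3)*(v - 3*sqrt(2))^2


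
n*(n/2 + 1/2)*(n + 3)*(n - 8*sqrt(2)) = n^4/2 - 4*sqrt(2)*n^3 + 2*n^3 - 16*sqrt(2)*n^2 + 3*n^2/2 - 12*sqrt(2)*n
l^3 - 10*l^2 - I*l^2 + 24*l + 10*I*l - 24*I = (l - 6)*(l - 4)*(l - I)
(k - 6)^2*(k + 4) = k^3 - 8*k^2 - 12*k + 144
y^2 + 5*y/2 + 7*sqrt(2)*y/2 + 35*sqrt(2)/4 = (y + 5/2)*(y + 7*sqrt(2)/2)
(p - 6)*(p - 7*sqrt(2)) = p^2 - 7*sqrt(2)*p - 6*p + 42*sqrt(2)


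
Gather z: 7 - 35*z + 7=14 - 35*z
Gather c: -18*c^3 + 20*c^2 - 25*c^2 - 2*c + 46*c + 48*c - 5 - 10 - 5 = -18*c^3 - 5*c^2 + 92*c - 20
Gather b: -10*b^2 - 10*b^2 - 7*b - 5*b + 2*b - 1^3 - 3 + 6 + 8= -20*b^2 - 10*b + 10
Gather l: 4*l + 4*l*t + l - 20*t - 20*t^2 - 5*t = l*(4*t + 5) - 20*t^2 - 25*t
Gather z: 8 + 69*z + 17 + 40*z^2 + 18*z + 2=40*z^2 + 87*z + 27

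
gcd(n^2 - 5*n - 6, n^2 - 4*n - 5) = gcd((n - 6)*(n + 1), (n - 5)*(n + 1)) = n + 1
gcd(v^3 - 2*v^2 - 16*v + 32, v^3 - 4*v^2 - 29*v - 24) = 1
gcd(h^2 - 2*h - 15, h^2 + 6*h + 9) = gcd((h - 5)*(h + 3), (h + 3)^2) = h + 3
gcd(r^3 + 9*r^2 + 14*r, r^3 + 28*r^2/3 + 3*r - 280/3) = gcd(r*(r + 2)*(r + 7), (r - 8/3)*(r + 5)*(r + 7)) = r + 7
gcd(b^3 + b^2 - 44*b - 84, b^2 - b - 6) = b + 2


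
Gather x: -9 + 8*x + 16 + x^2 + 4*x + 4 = x^2 + 12*x + 11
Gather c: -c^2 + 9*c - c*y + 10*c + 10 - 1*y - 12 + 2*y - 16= -c^2 + c*(19 - y) + y - 18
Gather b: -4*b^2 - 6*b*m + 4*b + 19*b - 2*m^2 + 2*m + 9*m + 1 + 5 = -4*b^2 + b*(23 - 6*m) - 2*m^2 + 11*m + 6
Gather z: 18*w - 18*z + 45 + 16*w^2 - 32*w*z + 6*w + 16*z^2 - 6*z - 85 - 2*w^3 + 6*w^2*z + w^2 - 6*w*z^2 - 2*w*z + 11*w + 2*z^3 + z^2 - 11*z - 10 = -2*w^3 + 17*w^2 + 35*w + 2*z^3 + z^2*(17 - 6*w) + z*(6*w^2 - 34*w - 35) - 50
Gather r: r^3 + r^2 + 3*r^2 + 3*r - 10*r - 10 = r^3 + 4*r^2 - 7*r - 10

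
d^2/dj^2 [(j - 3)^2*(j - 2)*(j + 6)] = 12*j^2 - 12*j - 54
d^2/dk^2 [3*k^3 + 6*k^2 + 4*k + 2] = 18*k + 12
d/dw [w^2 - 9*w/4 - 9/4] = 2*w - 9/4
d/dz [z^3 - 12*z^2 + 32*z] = 3*z^2 - 24*z + 32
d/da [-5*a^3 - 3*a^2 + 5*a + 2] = -15*a^2 - 6*a + 5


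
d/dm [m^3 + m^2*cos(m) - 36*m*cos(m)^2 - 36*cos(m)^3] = -m^2*sin(m) + 3*m^2 + 36*m*sin(2*m) + 2*m*cos(m) + 108*sin(m)*cos(m)^2 - 36*cos(m)^2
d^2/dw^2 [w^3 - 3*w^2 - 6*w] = 6*w - 6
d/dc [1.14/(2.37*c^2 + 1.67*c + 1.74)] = (-5.4036*c - 1.9038)/(2.37*c^2 + 1.67*c + 1.74)^2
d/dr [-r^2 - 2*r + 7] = -2*r - 2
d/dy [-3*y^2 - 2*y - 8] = -6*y - 2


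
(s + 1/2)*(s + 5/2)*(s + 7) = s^3 + 10*s^2 + 89*s/4 + 35/4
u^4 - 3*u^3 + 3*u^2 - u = u*(u - 1)^3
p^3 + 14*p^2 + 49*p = p*(p + 7)^2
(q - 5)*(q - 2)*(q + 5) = q^3 - 2*q^2 - 25*q + 50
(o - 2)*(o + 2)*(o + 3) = o^3 + 3*o^2 - 4*o - 12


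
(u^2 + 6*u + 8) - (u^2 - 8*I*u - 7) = 6*u + 8*I*u + 15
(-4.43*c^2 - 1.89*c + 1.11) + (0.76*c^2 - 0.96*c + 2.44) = -3.67*c^2 - 2.85*c + 3.55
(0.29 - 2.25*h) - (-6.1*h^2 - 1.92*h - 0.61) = 6.1*h^2 - 0.33*h + 0.9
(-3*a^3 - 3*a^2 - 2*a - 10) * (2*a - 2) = -6*a^4 + 2*a^2 - 16*a + 20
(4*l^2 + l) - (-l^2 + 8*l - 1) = 5*l^2 - 7*l + 1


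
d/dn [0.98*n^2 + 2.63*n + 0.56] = 1.96*n + 2.63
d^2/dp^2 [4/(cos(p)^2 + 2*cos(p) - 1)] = 2*(-8*sin(p)^4 + 20*sin(p)^2 + 11*cos(p) - 3*cos(3*p) + 8)/(-sin(p)^2 + 2*cos(p))^3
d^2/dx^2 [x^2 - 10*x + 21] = 2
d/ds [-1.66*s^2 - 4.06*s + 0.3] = -3.32*s - 4.06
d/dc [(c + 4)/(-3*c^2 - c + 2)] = (-3*c^2 - c + (c + 4)*(6*c + 1) + 2)/(3*c^2 + c - 2)^2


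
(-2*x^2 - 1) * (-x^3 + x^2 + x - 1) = 2*x^5 - 2*x^4 - x^3 + x^2 - x + 1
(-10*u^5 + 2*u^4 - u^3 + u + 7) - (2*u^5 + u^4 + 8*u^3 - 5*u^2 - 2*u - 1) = -12*u^5 + u^4 - 9*u^3 + 5*u^2 + 3*u + 8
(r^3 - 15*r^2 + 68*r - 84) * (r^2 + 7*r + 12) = r^5 - 8*r^4 - 25*r^3 + 212*r^2 + 228*r - 1008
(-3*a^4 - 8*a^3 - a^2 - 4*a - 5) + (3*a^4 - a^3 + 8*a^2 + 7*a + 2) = -9*a^3 + 7*a^2 + 3*a - 3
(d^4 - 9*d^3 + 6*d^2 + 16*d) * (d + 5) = d^5 - 4*d^4 - 39*d^3 + 46*d^2 + 80*d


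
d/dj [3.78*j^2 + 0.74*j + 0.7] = 7.56*j + 0.74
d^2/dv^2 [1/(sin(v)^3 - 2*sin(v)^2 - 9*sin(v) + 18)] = (-9*sin(v)^6 + 22*sin(v)^5 + 14*sin(v)^4 + 76*sin(v)^3 - 255*sin(v)^2 - 162*sin(v) + 234)/(sin(v)^3 - 2*sin(v)^2 - 9*sin(v) + 18)^3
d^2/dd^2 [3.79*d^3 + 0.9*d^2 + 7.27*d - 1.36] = 22.74*d + 1.8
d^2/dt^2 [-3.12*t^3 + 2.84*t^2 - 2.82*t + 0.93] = 5.68 - 18.72*t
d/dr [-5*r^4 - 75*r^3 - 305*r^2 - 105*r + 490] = -20*r^3 - 225*r^2 - 610*r - 105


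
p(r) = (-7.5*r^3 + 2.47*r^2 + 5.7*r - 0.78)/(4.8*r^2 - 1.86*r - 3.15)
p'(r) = (1.86 - 9.6*r)*(-7.5*r^3 + 2.47*r^2 + 5.7*r - 0.78)/(4.8*r^2 - 1.86*r - 3.15)^2 + (-22.5*r^2 + 4.94*r + 5.7)/(4.8*r^2 - 1.86*r - 3.15) = (-36.0*r^4 + 27.9*r^3 + 38.9208*r^2 - 8.073*r - 19.4058)/(23.04*r^4 - 17.856*r^3 - 26.7804*r^2 + 11.718*r + 9.9225)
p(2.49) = -3.96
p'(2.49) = -1.56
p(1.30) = -2.23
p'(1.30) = -0.87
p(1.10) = -2.46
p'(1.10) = 8.64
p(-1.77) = 2.53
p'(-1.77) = -1.70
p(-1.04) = 1.11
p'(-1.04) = -2.68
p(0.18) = -0.08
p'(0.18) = -1.76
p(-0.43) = 1.49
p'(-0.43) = -5.70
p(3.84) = -6.07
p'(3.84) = -1.56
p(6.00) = -9.45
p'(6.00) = -1.56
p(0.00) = 0.25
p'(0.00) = -1.96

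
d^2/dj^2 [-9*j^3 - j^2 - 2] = -54*j - 2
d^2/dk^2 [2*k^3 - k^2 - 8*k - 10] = 12*k - 2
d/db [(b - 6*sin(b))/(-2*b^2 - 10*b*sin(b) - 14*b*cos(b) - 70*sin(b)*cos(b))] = (-7*b^2*sin(b) + 11*b^2*cos(b) + b^2 - 70*b*sin(b)^2 - 12*b*sin(b) + 77*b + 210*sin(b)^3 - 30*sin(b)^2 - 77*sin(b)*cos(b))/(2*(b + 5*sin(b))^2*(b + 7*cos(b))^2)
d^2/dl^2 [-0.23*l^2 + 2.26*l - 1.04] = -0.460000000000000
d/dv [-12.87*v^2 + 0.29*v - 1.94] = 0.29 - 25.74*v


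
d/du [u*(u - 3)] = 2*u - 3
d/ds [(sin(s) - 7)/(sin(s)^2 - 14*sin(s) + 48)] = (14*sin(s) + cos(s)^2 - 51)*cos(s)/(sin(s)^2 - 14*sin(s) + 48)^2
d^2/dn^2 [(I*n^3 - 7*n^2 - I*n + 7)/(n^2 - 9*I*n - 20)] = 2*(-125*I*n^3 - 939*n^2 + 951*I*n - 3407)/(n^6 - 27*I*n^5 - 303*n^4 + 1809*I*n^3 + 6060*n^2 - 10800*I*n - 8000)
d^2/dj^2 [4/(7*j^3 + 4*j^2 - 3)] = 8*(j^2*(21*j + 8)^2 - (21*j + 4)*(7*j^3 + 4*j^2 - 3))/(7*j^3 + 4*j^2 - 3)^3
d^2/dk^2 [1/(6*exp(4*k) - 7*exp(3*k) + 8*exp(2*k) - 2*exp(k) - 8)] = ((-96*exp(3*k) + 63*exp(2*k) - 32*exp(k) + 2)*(-6*exp(4*k) + 7*exp(3*k) - 8*exp(2*k) + 2*exp(k) + 8) - 2*(24*exp(3*k) - 21*exp(2*k) + 16*exp(k) - 2)^2*exp(k))*exp(k)/(-6*exp(4*k) + 7*exp(3*k) - 8*exp(2*k) + 2*exp(k) + 8)^3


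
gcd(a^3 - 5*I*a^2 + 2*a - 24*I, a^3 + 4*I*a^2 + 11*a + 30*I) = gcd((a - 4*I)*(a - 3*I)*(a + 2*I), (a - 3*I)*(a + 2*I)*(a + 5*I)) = a^2 - I*a + 6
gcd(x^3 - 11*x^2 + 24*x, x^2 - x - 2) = 1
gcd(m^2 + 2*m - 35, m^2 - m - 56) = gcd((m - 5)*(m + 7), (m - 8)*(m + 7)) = m + 7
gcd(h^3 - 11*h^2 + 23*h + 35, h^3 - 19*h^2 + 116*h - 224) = h - 7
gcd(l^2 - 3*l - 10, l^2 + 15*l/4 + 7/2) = l + 2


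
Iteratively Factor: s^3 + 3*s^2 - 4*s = (s - 1)*(s^2 + 4*s) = (s - 1)*(s + 4)*(s)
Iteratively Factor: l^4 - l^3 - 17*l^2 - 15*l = (l + 1)*(l^3 - 2*l^2 - 15*l) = (l - 5)*(l + 1)*(l^2 + 3*l) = (l - 5)*(l + 1)*(l + 3)*(l)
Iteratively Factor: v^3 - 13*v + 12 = (v - 1)*(v^2 + v - 12) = (v - 3)*(v - 1)*(v + 4)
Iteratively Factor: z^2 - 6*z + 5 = (z - 1)*(z - 5)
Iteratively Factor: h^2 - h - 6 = (h - 3)*(h + 2)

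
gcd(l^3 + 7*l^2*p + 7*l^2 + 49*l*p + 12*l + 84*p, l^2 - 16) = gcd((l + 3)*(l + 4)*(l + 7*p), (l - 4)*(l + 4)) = l + 4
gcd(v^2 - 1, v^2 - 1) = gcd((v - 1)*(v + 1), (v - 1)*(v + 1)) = v^2 - 1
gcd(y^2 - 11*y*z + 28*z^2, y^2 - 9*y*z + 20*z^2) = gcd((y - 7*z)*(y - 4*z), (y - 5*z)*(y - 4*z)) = y - 4*z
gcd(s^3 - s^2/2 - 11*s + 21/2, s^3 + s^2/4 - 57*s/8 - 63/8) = s - 3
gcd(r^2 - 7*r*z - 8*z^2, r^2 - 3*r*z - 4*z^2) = r + z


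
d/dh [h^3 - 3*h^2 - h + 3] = 3*h^2 - 6*h - 1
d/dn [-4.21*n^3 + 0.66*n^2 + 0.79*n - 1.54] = -12.63*n^2 + 1.32*n + 0.79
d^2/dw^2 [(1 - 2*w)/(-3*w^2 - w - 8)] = 2*((1 - 18*w)*(3*w^2 + w + 8) + (2*w - 1)*(6*w + 1)^2)/(3*w^2 + w + 8)^3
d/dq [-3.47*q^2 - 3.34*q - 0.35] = -6.94*q - 3.34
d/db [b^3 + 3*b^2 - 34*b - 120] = 3*b^2 + 6*b - 34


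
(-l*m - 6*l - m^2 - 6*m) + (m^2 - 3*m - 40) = -l*m - 6*l - 9*m - 40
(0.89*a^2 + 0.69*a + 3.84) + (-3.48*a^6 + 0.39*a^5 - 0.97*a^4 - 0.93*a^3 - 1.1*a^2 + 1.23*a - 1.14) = -3.48*a^6 + 0.39*a^5 - 0.97*a^4 - 0.93*a^3 - 0.21*a^2 + 1.92*a + 2.7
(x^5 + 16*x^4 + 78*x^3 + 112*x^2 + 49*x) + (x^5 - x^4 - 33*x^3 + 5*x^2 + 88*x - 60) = 2*x^5 + 15*x^4 + 45*x^3 + 117*x^2 + 137*x - 60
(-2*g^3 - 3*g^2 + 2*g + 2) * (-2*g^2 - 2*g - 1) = 4*g^5 + 10*g^4 + 4*g^3 - 5*g^2 - 6*g - 2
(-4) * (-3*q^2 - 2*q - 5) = 12*q^2 + 8*q + 20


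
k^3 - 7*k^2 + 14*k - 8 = (k - 4)*(k - 2)*(k - 1)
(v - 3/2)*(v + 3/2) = v^2 - 9/4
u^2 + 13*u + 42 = (u + 6)*(u + 7)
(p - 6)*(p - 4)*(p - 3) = p^3 - 13*p^2 + 54*p - 72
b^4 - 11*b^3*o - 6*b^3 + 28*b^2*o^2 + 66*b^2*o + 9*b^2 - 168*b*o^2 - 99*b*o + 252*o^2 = (b - 3)^2*(b - 7*o)*(b - 4*o)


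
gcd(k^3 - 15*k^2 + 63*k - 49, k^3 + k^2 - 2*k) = k - 1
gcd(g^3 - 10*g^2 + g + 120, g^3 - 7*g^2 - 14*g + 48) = g^2 - 5*g - 24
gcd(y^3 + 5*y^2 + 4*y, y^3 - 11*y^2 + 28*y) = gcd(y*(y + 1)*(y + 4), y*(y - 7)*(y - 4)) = y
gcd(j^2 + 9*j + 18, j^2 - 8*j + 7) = 1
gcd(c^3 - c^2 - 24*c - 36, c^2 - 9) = c + 3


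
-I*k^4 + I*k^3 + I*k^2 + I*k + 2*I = (k - 2)*(k - I)*(k + I)*(-I*k - I)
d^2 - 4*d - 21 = (d - 7)*(d + 3)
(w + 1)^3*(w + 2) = w^4 + 5*w^3 + 9*w^2 + 7*w + 2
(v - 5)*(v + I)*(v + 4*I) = v^3 - 5*v^2 + 5*I*v^2 - 4*v - 25*I*v + 20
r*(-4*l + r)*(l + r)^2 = -4*l^3*r - 7*l^2*r^2 - 2*l*r^3 + r^4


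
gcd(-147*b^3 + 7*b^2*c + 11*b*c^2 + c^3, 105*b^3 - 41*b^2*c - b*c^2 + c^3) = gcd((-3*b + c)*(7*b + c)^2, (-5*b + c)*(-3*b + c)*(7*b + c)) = 21*b^2 - 4*b*c - c^2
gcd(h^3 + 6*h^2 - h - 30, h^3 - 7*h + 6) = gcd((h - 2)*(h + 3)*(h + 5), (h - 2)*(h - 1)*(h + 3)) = h^2 + h - 6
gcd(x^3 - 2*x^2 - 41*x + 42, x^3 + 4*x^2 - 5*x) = x - 1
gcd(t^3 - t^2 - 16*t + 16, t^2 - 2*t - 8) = t - 4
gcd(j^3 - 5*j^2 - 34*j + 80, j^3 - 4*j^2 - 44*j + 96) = j^2 - 10*j + 16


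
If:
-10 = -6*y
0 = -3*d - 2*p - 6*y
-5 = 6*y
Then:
No Solution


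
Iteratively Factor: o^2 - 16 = (o + 4)*(o - 4)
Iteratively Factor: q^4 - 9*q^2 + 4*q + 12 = (q - 2)*(q^3 + 2*q^2 - 5*q - 6) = (q - 2)*(q + 3)*(q^2 - q - 2) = (q - 2)*(q + 1)*(q + 3)*(q - 2)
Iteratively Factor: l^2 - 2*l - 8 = (l - 4)*(l + 2)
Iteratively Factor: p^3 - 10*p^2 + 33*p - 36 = (p - 3)*(p^2 - 7*p + 12) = (p - 3)^2*(p - 4)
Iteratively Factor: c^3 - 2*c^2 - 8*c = (c - 4)*(c^2 + 2*c) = (c - 4)*(c + 2)*(c)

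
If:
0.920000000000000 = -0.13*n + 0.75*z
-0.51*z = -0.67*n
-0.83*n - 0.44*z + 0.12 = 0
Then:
No Solution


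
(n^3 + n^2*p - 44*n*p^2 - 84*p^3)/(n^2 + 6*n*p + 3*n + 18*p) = (n^2 - 5*n*p - 14*p^2)/(n + 3)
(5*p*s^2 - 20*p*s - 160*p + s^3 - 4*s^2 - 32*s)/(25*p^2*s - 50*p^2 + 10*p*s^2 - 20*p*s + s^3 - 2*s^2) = (s^2 - 4*s - 32)/(5*p*s - 10*p + s^2 - 2*s)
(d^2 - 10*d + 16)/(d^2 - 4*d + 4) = (d - 8)/(d - 2)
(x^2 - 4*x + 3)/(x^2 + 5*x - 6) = (x - 3)/(x + 6)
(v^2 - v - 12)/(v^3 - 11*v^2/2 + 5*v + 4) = 2*(v + 3)/(2*v^2 - 3*v - 2)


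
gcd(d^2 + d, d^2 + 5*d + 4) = d + 1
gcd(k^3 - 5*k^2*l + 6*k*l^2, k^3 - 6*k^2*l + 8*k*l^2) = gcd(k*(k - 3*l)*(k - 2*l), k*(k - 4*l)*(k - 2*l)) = k^2 - 2*k*l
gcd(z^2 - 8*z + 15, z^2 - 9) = z - 3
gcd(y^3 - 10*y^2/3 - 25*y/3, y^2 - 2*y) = y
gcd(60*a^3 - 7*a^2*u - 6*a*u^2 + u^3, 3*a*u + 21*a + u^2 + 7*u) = 3*a + u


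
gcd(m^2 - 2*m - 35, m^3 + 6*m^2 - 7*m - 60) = m + 5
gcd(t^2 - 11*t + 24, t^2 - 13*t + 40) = t - 8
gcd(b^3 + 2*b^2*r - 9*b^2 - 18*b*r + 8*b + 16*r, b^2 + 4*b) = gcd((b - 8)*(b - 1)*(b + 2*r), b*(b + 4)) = 1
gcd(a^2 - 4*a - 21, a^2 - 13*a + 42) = a - 7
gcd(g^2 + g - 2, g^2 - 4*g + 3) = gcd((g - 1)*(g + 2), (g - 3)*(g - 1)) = g - 1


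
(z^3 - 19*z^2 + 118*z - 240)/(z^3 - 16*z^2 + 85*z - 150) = (z - 8)/(z - 5)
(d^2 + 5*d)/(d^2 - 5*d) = (d + 5)/(d - 5)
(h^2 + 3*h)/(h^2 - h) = (h + 3)/(h - 1)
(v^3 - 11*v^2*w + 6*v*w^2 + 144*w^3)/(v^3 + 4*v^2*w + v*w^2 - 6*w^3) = (v^2 - 14*v*w + 48*w^2)/(v^2 + v*w - 2*w^2)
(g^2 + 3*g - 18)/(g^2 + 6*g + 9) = (g^2 + 3*g - 18)/(g^2 + 6*g + 9)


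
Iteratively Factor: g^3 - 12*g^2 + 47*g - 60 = (g - 3)*(g^2 - 9*g + 20) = (g - 5)*(g - 3)*(g - 4)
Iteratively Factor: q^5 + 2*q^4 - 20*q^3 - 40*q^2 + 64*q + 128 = (q - 4)*(q^4 + 6*q^3 + 4*q^2 - 24*q - 32) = (q - 4)*(q + 4)*(q^3 + 2*q^2 - 4*q - 8) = (q - 4)*(q - 2)*(q + 4)*(q^2 + 4*q + 4) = (q - 4)*(q - 2)*(q + 2)*(q + 4)*(q + 2)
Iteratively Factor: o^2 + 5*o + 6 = (o + 3)*(o + 2)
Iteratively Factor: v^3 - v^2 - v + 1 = (v + 1)*(v^2 - 2*v + 1) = (v - 1)*(v + 1)*(v - 1)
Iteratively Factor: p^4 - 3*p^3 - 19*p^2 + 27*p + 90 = (p - 3)*(p^3 - 19*p - 30) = (p - 3)*(p + 3)*(p^2 - 3*p - 10) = (p - 3)*(p + 2)*(p + 3)*(p - 5)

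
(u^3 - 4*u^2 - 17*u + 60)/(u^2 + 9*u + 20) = (u^2 - 8*u + 15)/(u + 5)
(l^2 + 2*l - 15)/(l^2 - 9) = (l + 5)/(l + 3)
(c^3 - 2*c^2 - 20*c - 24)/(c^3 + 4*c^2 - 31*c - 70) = (c^2 - 4*c - 12)/(c^2 + 2*c - 35)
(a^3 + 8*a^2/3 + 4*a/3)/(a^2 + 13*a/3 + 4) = a*(3*a^2 + 8*a + 4)/(3*a^2 + 13*a + 12)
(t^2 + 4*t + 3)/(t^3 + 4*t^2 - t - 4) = (t + 3)/(t^2 + 3*t - 4)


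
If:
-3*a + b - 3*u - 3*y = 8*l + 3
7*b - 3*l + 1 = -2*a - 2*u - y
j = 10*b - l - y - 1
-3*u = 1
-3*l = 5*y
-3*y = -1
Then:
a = 70/207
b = -89/207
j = -1051/207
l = -5/9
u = -1/3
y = 1/3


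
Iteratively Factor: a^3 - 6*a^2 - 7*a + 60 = (a - 5)*(a^2 - a - 12) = (a - 5)*(a + 3)*(a - 4)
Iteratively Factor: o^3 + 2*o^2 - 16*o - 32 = (o - 4)*(o^2 + 6*o + 8) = (o - 4)*(o + 4)*(o + 2)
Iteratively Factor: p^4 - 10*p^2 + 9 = (p + 1)*(p^3 - p^2 - 9*p + 9) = (p - 3)*(p + 1)*(p^2 + 2*p - 3) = (p - 3)*(p + 1)*(p + 3)*(p - 1)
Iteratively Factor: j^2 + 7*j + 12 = (j + 4)*(j + 3)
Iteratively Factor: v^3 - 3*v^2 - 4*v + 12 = (v - 3)*(v^2 - 4) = (v - 3)*(v - 2)*(v + 2)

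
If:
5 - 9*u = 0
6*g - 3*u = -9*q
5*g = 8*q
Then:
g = 40/279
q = 25/279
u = 5/9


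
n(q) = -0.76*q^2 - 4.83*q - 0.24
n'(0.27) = -5.24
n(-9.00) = -18.33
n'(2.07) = -7.98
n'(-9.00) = 8.85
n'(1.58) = -7.23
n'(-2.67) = -0.77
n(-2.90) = 7.38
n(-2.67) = 7.24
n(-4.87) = 5.26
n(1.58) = -9.77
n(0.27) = -1.60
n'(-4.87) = 2.57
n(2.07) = -13.49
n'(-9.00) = 8.85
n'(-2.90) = -0.42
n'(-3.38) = 0.31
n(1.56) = -9.62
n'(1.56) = -7.20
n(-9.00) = -18.33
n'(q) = -1.52*q - 4.83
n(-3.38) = 7.40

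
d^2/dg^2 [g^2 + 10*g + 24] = 2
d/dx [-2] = 0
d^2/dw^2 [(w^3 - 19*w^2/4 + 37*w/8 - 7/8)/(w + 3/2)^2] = 10*(82*w - 87)/(16*w^4 + 96*w^3 + 216*w^2 + 216*w + 81)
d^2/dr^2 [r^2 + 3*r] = 2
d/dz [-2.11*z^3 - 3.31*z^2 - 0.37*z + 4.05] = -6.33*z^2 - 6.62*z - 0.37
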